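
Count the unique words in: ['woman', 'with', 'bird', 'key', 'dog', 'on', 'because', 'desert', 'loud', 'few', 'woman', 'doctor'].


Listing all tokens and tracking unique types:
  Token 1: 'woman' -> NEW (unique so far: 1)
  Token 2: 'with' -> NEW (unique so far: 2)
  Token 3: 'bird' -> NEW (unique so far: 3)
  Token 4: 'key' -> NEW (unique so far: 4)
  Token 5: 'dog' -> NEW (unique so far: 5)
  Token 6: 'on' -> NEW (unique so far: 6)
  Token 7: 'because' -> NEW (unique so far: 7)
  Token 8: 'desert' -> NEW (unique so far: 8)
  Token 9: 'loud' -> NEW (unique so far: 9)
  Token 10: 'few' -> NEW (unique so far: 10)
  Token 11: 'woman' -> duplicate (unique so far: 10)
  Token 12: 'doctor' -> NEW (unique so far: 11)
Unique types: ('because', 'bird', 'desert', 'doctor', 'dog', 'few', 'key', 'loud', 'on', 'with', 'woman')
Vocabulary size: 11

11


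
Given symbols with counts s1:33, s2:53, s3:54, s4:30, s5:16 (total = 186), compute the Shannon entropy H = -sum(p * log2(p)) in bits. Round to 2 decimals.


Computing entropy H = -sum(p_i * log2(p_i)):
  s1: p = 33/186 = 0.1774, -p*log2(p) = 0.4426
  s2: p = 53/186 = 0.2849, -p*log2(p) = 0.5161
  s3: p = 54/186 = 0.2903, -p*log2(p) = 0.5180
  s4: p = 30/186 = 0.1613, -p*log2(p) = 0.4246
  s5: p = 16/186 = 0.0860, -p*log2(p) = 0.3044
H = sum of terms = 2.2057
Rounded to 2 decimals: 2.21

2.21


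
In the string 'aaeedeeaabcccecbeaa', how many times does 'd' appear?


Scanning 'aaeedeeaabcccecbeaa' for 'd':
  Position 4: 'd' -> MATCH (count: 1)
Total occurrences of 'd': 1

1


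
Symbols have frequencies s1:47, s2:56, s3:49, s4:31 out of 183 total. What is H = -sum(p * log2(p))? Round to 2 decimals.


Computing entropy H = -sum(p_i * log2(p_i)):
  s1: p = 47/183 = 0.2568, -p*log2(p) = 0.5037
  s2: p = 56/183 = 0.3060, -p*log2(p) = 0.5228
  s3: p = 49/183 = 0.2678, -p*log2(p) = 0.5090
  s4: p = 31/183 = 0.1694, -p*log2(p) = 0.4339
H = sum of terms = 1.9694
Rounded to 2 decimals: 1.97

1.97


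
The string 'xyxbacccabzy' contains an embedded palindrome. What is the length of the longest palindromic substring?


Scanning 'xyxbacccabzy' for palindromic substrings.
Substring at positions 3-9: 'bacccab'.
Check: reverse('bacccab') = 'bacccab' -> palindrome confirmed.
Neighbouring characters ('x' / 'z') break symmetry, so it cannot extend further.
No longer palindromic substring exists; longest length = 7

7


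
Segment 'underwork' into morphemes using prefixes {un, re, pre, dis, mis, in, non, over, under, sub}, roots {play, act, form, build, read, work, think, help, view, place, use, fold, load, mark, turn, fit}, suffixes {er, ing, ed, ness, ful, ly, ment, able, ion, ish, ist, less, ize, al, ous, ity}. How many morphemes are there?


Segmenting 'underwork' against the inventory:
  'under' -> prefix (morpheme 1)
  'work' -> root (morpheme 2)
Total morphemes: 2

2


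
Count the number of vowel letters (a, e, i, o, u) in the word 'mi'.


Scanning each character of 'mi':
  Position 1: 'm' -> consonant (running count: 0)
  Position 2: 'i' -> vowel (running count: 1)
Total vowels: 1

1


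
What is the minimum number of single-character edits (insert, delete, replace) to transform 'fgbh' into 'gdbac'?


Building DP table for s1='fgbh' (len 4) and s2='gdbac' (len 5):
       g  d  b  a  c
    0  1  2  3  4  5
  f 1  1  2  3  4  5
  g 2  1  2  3  4  5
  b 3  2  2  2  3  4
  h 4  3  3  3  3  4
Edit distance = dp[4][5] = 4

4


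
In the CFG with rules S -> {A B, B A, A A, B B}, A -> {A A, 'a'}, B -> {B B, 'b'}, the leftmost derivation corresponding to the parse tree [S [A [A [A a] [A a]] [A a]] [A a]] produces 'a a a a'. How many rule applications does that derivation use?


Every bracketed nonterminal node [X ...] in the tree is produced by exactly one rule application.
Reading the tree off as a leftmost derivation:
  Step 1: S  =>  A A   (applied S -> A A)
  Step 2: A A  =>  A A A   (applied A -> A A)
  Step 3: A A A  =>  A A A A   (applied A -> A A)
  Step 4: A A A A  =>  a A A A   (applied A -> a)
  Step 5: a A A A  =>  a a A A   (applied A -> a)
  Step 6: a a A A  =>  a a a A   (applied A -> a)
  Step 7: a a a A  =>  a a a a   (applied A -> a)
Final yield: a a a a
Total rewrite steps: 7

7


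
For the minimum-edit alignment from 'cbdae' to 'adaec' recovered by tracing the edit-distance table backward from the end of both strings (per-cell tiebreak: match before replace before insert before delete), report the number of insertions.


Edit distance = 3. Backtracking from cell (5, 5) with preference match > replace > insert > delete,
then listing the resulting alignment 'cbdae' -> 'adaec' left to right:
  Step 1: delete 'c'
  Step 2: replace b->a
  Step 3: keep 'd'
  Step 4: keep 'a'
  Step 5: keep 'e'
  Step 6: insert 'c' [insertion #1]
Total insertions: 1

1


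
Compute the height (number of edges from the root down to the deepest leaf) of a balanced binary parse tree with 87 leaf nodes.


In a balanced binary tree with n leaves the deepest leaf is ceil(log2(n)) edges below the root.
log2(87) = 6.4429
ceil(6.4429) = 7
height (edges) = 7

7


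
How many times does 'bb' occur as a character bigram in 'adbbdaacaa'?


Scanning 'adbbdaacaa' for bigram 'bb':
  Position 0: 'ad' -> no
  Position 1: 'db' -> no
  Position 2: 'bb' -> MATCH
  Position 3: 'bd' -> no
  Position 4: 'da' -> no
  Position 5: 'aa' -> no
  Position 6: 'ac' -> no
  Position 7: 'ca' -> no
  Position 8: 'aa' -> no
Total matches: 1

1


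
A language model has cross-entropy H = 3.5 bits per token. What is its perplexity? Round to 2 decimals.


Perplexity formula: PP = 2^H
H = 3.5
PP = 2^3.5
Decompose: 2^3.5 = 2^3 * 2^0.5 = 2^3 * sqrt(2)
2^3 = 8, sqrt(2) ~ 1.4142136
PP ~ 8 * 1.4142136 = 11.3137088
Rounded to 2 decimals: 11.31

11.31


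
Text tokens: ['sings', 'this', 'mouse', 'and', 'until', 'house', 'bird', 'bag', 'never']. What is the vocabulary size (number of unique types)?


Listing all tokens and tracking unique types:
  Token 1: 'sings' -> NEW (unique so far: 1)
  Token 2: 'this' -> NEW (unique so far: 2)
  Token 3: 'mouse' -> NEW (unique so far: 3)
  Token 4: 'and' -> NEW (unique so far: 4)
  Token 5: 'until' -> NEW (unique so far: 5)
  Token 6: 'house' -> NEW (unique so far: 6)
  Token 7: 'bird' -> NEW (unique so far: 7)
  Token 8: 'bag' -> NEW (unique so far: 8)
  Token 9: 'never' -> NEW (unique so far: 9)
Unique types: ('and', 'bag', 'bird', 'house', 'mouse', 'never', 'sings', 'this', 'until')
Vocabulary size: 9

9


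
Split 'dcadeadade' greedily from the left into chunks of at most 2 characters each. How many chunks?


'dcadeadade' has 10 characters.
Chunking with max size 2:
  Chunk 1: 'dc' (positions 0-1)
  Chunk 2: 'ad' (positions 2-3)
  Chunk 3: 'ea' (positions 4-5)
  Chunk 4: 'da' (positions 6-7)
  Chunk 5: 'de' (positions 8-9)
Total chunks: ceil(10 / 2) = 5

5


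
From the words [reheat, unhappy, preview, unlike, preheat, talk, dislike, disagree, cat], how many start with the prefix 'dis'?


Checking each word for prefix 'dis':
  'reheat' -> no (count: 0)
  'unhappy' -> no (count: 0)
  'preview' -> no (count: 0)
  'unlike' -> no (count: 0)
  'preheat' -> no (count: 0)
  'talk' -> no (count: 0)
  'dislike' -> YES, starts with 'dis' (count: 1)
  'disagree' -> YES, starts with 'dis' (count: 2)
  'cat' -> no (count: 2)
Total with prefix 'dis': 2

2


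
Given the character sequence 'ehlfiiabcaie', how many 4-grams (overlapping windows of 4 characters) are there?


String 'ehlfiiabcaie' has length L = 12.
Number of overlapping n-grams = L - n + 1
Substituting: 12 - 4 + 1 = 9

9


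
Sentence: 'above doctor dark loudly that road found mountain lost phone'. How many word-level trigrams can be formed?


Word trigrams from [10] words:
  Trigram 1: (above doctor dark)
  Trigram 2: (doctor dark loudly)
  Trigram 3: (dark loudly that)
  Trigram 4: (loudly that road)
  Trigram 5: (that road found)
  Trigram 6: (road found mountain)
  Trigram 7: (found mountain lost)
  Trigram 8: (mountain lost phone)
Total word trigrams: 10 - 2 = 8

8


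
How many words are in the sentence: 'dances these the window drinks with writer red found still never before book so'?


Counting words by splitting on spaces:
  Word 1: 'dances'
  Word 2: 'these'
  Word 3: 'the'
  Word 4: 'window'
  Word 5: 'drinks'
  Word 6: 'with'
  Word 7: 'writer'
  Word 8: 'red'
  Word 9: 'found'
  Word 10: 'still'
  Word 11: 'never'
  Word 12: 'before'
  Word 13: 'book'
  Word 14: 'so'
Total words: 14

14


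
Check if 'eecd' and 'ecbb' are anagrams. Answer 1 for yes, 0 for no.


Sort characters of 'eecd': 'cdee'
Sort characters of 'ecbb': 'bbce'
Sorted forms differ -> they are NOT anagrams
Result: 0

0


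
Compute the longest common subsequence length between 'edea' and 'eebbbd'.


DP table for LCS of 'edea' and 'eebbbd':
       e  e  b  b  b  d
    0  0  0  0  0  0  0
  e 0  1  1  1  1  1  1
  d 0  1  1  1  1  1  2
  e 0  1  2  2  2  2  2
  a 0  1  2  2  2  2  2
LCS: 'ed'
LCS length = 2

2


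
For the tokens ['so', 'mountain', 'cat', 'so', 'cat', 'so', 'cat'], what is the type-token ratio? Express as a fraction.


Tokens: 7
Unique types: ('cat', 'mountain', 'so') = 3
TTR = 3/7
Already in lowest terms.

3/7


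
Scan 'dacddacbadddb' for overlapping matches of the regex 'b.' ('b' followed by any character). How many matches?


Pattern: b. means 'b' followed by any character.
Scanning 'dacddacbadddb' position-by-position:
  Pos 0: window 'da' -> no
  Pos 1: window 'ac' -> no
  Pos 2: window 'cd' -> no
  Pos 3: window 'dd' -> no
  Pos 4: window 'da' -> no
  Pos 5: window 'ac' -> no
  Pos 6: window 'cb' -> no
  Pos 7: window 'ba' -> MATCH
  Pos 8: window 'ad' -> no
  Pos 9: window 'dd' -> no
  Pos 10: window 'dd' -> no
  Pos 11: window 'db' -> no
  Pos 12: window 'b' -> no
Total matches: 1

1


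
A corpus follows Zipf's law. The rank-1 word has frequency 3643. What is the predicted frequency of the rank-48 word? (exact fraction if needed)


Zipf's law: freq(rank) = f1 / rank
f1 = 3643, rank = 48
freq = 3643 / 48
GCD(3643, 48) = 1
Simplified: 3643/48

3643/48


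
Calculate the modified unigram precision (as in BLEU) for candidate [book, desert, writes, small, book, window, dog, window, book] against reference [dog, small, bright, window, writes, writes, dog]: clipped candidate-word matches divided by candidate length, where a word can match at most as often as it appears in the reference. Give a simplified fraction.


Reference word counts: {'bright': 1, 'dog': 2, 'small': 1, 'window': 1, 'writes': 2}
Checking each candidate word (with clipping):
  'book' -> not in reference -> no match (matches: 0)
  'desert' -> not in reference -> no match (matches: 0)
  'writes' -> in reference (ref count 2, used 1/2) -> match (matches: 1)
  'small' -> in reference (ref count 1, used 1/1) -> match (matches: 2)
  'book' -> not in reference -> no match (matches: 2)
  'window' -> in reference (ref count 1, used 1/1) -> match (matches: 3)
  'dog' -> in reference (ref count 2, used 1/2) -> match (matches: 4)
  'window' -> ref count 1 already used up (1/1) -> clipped, no match (matches: 4)
  'book' -> not in reference -> no match (matches: 4)
Clipped matches: 4, Candidate length: 9
Precision = 4/9

4/9


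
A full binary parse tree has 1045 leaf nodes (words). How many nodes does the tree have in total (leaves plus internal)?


Leaf nodes (terminals): 1045
Internal nodes = n - 1 = 1045 - 1 = 1044
Total = leaves + internal = 1045 + 1044 = 2089

2089


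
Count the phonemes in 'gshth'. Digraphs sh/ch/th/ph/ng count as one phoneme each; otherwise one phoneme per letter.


Parsing 'gshth' greedily, digraphs first:
  'g' -> consonant phoneme (phonemes so far: 1)
  'sh' -> digraph (1 consonant phoneme) (phonemes so far: 2)
  'th' -> digraph (1 consonant phoneme) (phonemes so far: 3)
Total phonemes: 3

3


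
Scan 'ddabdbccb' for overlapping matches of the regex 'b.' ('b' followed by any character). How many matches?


Pattern: b. means 'b' followed by any character.
Scanning 'ddabdbccb' position-by-position:
  Pos 0: window 'dd' -> no
  Pos 1: window 'da' -> no
  Pos 2: window 'ab' -> no
  Pos 3: window 'bd' -> MATCH
  Pos 4: window 'db' -> no
  Pos 5: window 'bc' -> MATCH
  Pos 6: window 'cc' -> no
  Pos 7: window 'cb' -> no
  Pos 8: window 'b' -> no
Total matches: 2

2


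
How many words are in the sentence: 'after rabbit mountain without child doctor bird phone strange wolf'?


Counting words by splitting on spaces:
  Word 1: 'after'
  Word 2: 'rabbit'
  Word 3: 'mountain'
  Word 4: 'without'
  Word 5: 'child'
  Word 6: 'doctor'
  Word 7: 'bird'
  Word 8: 'phone'
  Word 9: 'strange'
  Word 10: 'wolf'
Total words: 10

10


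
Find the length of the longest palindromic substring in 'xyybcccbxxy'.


Scanning 'xyybcccbxxy' for palindromic substrings.
Substring at positions 3-7: 'bcccb'.
Check: reverse('bcccb') = 'bcccb' -> palindrome confirmed.
Neighbouring characters ('y' / 'x') break symmetry, so it cannot extend further.
No longer palindromic substring exists; longest length = 5

5


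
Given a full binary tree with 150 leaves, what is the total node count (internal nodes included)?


Leaf nodes (terminals): 150
Internal nodes = n - 1 = 150 - 1 = 149
Total = leaves + internal = 150 + 149 = 299

299


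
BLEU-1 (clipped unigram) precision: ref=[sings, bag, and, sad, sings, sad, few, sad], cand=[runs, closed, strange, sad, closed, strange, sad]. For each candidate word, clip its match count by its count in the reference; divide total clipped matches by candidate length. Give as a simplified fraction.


Reference word counts: {'and': 1, 'bag': 1, 'few': 1, 'sad': 3, 'sings': 2}
Checking each candidate word (with clipping):
  'runs' -> not in reference -> no match (matches: 0)
  'closed' -> not in reference -> no match (matches: 0)
  'strange' -> not in reference -> no match (matches: 0)
  'sad' -> in reference (ref count 3, used 1/3) -> match (matches: 1)
  'closed' -> not in reference -> no match (matches: 1)
  'strange' -> not in reference -> no match (matches: 1)
  'sad' -> in reference (ref count 3, used 2/3) -> match (matches: 2)
Clipped matches: 2, Candidate length: 7
Precision = 2/7

2/7


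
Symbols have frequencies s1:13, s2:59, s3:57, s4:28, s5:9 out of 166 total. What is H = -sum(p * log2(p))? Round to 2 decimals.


Computing entropy H = -sum(p_i * log2(p_i)):
  s1: p = 13/166 = 0.0783, -p*log2(p) = 0.2878
  s2: p = 59/166 = 0.3554, -p*log2(p) = 0.5304
  s3: p = 57/166 = 0.3434, -p*log2(p) = 0.5295
  s4: p = 28/166 = 0.1687, -p*log2(p) = 0.4331
  s5: p = 9/166 = 0.0542, -p*log2(p) = 0.2280
H = sum of terms = 2.0088
Rounded to 2 decimals: 2.01

2.01


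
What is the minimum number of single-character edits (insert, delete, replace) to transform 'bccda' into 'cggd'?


Building DP table for s1='bccda' (len 5) and s2='cggd' (len 4):
       c  g  g  d
    0  1  2  3  4
  b 1  1  2  3  4
  c 2  1  2  3  4
  c 3  2  2  3  4
  d 4  3  3  3  3
  a 5  4  4  4  4
Edit distance = dp[5][4] = 4

4


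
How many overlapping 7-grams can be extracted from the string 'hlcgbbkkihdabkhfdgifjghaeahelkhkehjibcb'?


String 'hlcgbbkkihdabkhfdgifjghaeahelkhkehjibcb' has length L = 39.
Number of overlapping n-grams = L - n + 1
Substituting: 39 - 7 + 1 = 33

33


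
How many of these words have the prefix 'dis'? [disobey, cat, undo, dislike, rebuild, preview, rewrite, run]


Checking each word for prefix 'dis':
  'disobey' -> YES, starts with 'dis' (count: 1)
  'cat' -> no (count: 1)
  'undo' -> no (count: 1)
  'dislike' -> YES, starts with 'dis' (count: 2)
  'rebuild' -> no (count: 2)
  'preview' -> no (count: 2)
  'rewrite' -> no (count: 2)
  'run' -> no (count: 2)
Total with prefix 'dis': 2

2


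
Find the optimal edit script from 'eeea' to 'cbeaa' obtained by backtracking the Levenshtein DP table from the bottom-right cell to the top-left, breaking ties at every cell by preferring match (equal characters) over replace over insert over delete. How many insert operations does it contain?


Edit distance = 3. Backtracking from cell (4, 5) with preference match > replace > insert > delete,
then listing the resulting alignment 'eeea' -> 'cbeaa' left to right:
  Step 1: insert 'c' [insertion #1]
  Step 2: replace e->b
  Step 3: keep 'e'
  Step 4: replace e->a
  Step 5: keep 'a'
Total insertions: 1

1


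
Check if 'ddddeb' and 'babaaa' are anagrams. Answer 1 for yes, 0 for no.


Sort characters of 'ddddeb': 'bdddde'
Sort characters of 'babaaa': 'aaaabb'
Sorted forms differ -> they are NOT anagrams
Result: 0

0


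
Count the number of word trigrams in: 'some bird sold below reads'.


Word trigrams from [5] words:
  Trigram 1: (some bird sold)
  Trigram 2: (bird sold below)
  Trigram 3: (sold below reads)
Total word trigrams: 5 - 2 = 3

3


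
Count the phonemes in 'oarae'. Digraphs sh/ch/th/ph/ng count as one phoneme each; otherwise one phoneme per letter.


Parsing 'oarae' greedily, digraphs first:
  'o' -> vowel phoneme (phonemes so far: 1)
  'a' -> vowel phoneme (phonemes so far: 2)
  'r' -> consonant phoneme (phonemes so far: 3)
  'a' -> vowel phoneme (phonemes so far: 4)
  'e' -> vowel phoneme (phonemes so far: 5)
Total phonemes: 5

5


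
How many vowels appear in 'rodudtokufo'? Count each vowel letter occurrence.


Scanning each character of 'rodudtokufo':
  Position 1: 'r' -> consonant (running count: 0)
  Position 2: 'o' -> vowel (running count: 1)
  Position 3: 'd' -> consonant (running count: 1)
  Position 4: 'u' -> vowel (running count: 2)
  Position 5: 'd' -> consonant (running count: 2)
  Position 6: 't' -> consonant (running count: 2)
  Position 7: 'o' -> vowel (running count: 3)
  Position 8: 'k' -> consonant (running count: 3)
  Position 9: 'u' -> vowel (running count: 4)
  Position 10: 'f' -> consonant (running count: 4)
  Position 11: 'o' -> vowel (running count: 5)
Total vowels: 5

5


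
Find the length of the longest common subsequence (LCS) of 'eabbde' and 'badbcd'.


DP table for LCS of 'eabbde' and 'badbcd':
       b  a  d  b  c  d
    0  0  0  0  0  0  0
  e 0  0  0  0  0  0  0
  a 0  0  1  1  1  1  1
  b 0  1  1  1  2  2  2
  b 0  1  1  1  2  2  2
  d 0  1  1  2  2  2  3
  e 0  1  1  2  2  2  3
LCS: 'abd'
LCS length = 3

3


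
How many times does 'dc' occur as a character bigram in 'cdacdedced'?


Scanning 'cdacdedced' for bigram 'dc':
  Position 0: 'cd' -> no
  Position 1: 'da' -> no
  Position 2: 'ac' -> no
  Position 3: 'cd' -> no
  Position 4: 'de' -> no
  Position 5: 'ed' -> no
  Position 6: 'dc' -> MATCH
  Position 7: 'ce' -> no
  Position 8: 'ed' -> no
Total matches: 1

1


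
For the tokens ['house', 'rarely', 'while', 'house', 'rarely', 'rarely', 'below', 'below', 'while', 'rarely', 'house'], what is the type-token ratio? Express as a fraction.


Tokens: 11
Unique types: ('below', 'house', 'rarely', 'while') = 4
TTR = 4/11
Already in lowest terms.

4/11


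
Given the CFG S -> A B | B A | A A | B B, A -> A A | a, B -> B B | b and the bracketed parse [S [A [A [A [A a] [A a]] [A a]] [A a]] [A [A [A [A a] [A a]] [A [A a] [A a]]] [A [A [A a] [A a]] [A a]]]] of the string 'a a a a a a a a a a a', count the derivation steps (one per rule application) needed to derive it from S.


Every bracketed nonterminal node [X ...] in the tree is produced by exactly one rule application.
Reading the tree off as a leftmost derivation:
  Step 1: S  =>  A A   (applied S -> A A)
  Step 2: A A  =>  A A A   (applied A -> A A)
  Step 3: A A A  =>  A A A A   (applied A -> A A)
  Step 4: A A A A  =>  A A A A A   (applied A -> A A)
  Step 5: A A A A A  =>  a A A A A   (applied A -> a)
  Step 6: a A A A A  =>  a a A A A   (applied A -> a)
  Step 7: a a A A A  =>  a a a A A   (applied A -> a)
  Step 8: a a a A A  =>  a a a a A   (applied A -> a)
  Step 9: a a a a A  =>  a a a a A A   (applied A -> A A)
  Step 10: a a a a A A  =>  a a a a A A A   (applied A -> A A)
  Step 11: a a a a A A A  =>  a a a a A A A A   (applied A -> A A)
  Step 12: a a a a A A A A  =>  a a a a a A A A   (applied A -> a)
  Step 13: a a a a a A A A  =>  a a a a a a A A   (applied A -> a)
  Step 14: a a a a a a A A  =>  a a a a a a A A A   (applied A -> A A)
  Step 15: a a a a a a A A A  =>  a a a a a a a A A   (applied A -> a)
  Step 16: a a a a a a a A A  =>  a a a a a a a a A   (applied A -> a)
  Step 17: a a a a a a a a A  =>  a a a a a a a a A A   (applied A -> A A)
  Step 18: a a a a a a a a A A  =>  a a a a a a a a A A A   (applied A -> A A)
  Step 19: a a a a a a a a A A A  =>  a a a a a a a a a A A   (applied A -> a)
  Step 20: a a a a a a a a a A A  =>  a a a a a a a a a a A   (applied A -> a)
  Step 21: a a a a a a a a a a A  =>  a a a a a a a a a a a   (applied A -> a)
Final yield: a a a a a a a a a a a
Total rewrite steps: 21

21


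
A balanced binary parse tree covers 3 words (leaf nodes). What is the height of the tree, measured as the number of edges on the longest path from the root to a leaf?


In a balanced binary tree with n leaves the deepest leaf is ceil(log2(n)) edges below the root.
log2(3) = 1.5850
ceil(1.5850) = 2
height (edges) = 2

2


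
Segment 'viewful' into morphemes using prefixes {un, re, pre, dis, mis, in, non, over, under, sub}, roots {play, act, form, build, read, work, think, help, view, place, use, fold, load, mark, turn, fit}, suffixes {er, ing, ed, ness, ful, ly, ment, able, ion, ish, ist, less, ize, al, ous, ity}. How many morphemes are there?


Segmenting 'viewful' against the inventory:
  'view' -> root (morpheme 1)
  'ful' -> suffix (morpheme 2)
Total morphemes: 2

2


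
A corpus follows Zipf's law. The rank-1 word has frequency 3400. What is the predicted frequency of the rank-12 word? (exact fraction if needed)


Zipf's law: freq(rank) = f1 / rank
f1 = 3400, rank = 12
freq = 3400 / 12
GCD(3400, 12) = 4
Simplified: 850/3

850/3


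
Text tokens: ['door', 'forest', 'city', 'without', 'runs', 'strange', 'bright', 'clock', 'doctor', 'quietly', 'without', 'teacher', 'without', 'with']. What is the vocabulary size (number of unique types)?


Listing all tokens and tracking unique types:
  Token 1: 'door' -> NEW (unique so far: 1)
  Token 2: 'forest' -> NEW (unique so far: 2)
  Token 3: 'city' -> NEW (unique so far: 3)
  Token 4: 'without' -> NEW (unique so far: 4)
  Token 5: 'runs' -> NEW (unique so far: 5)
  Token 6: 'strange' -> NEW (unique so far: 6)
  Token 7: 'bright' -> NEW (unique so far: 7)
  Token 8: 'clock' -> NEW (unique so far: 8)
  Token 9: 'doctor' -> NEW (unique so far: 9)
  Token 10: 'quietly' -> NEW (unique so far: 10)
  Token 11: 'without' -> duplicate (unique so far: 10)
  Token 12: 'teacher' -> NEW (unique so far: 11)
  Token 13: 'without' -> duplicate (unique so far: 11)
  Token 14: 'with' -> NEW (unique so far: 12)
Unique types: ('bright', 'city', 'clock', 'doctor', 'door', 'forest', 'quietly', 'runs', 'strange', 'teacher', 'with', 'without')
Vocabulary size: 12

12


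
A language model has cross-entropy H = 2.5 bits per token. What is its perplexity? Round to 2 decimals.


Perplexity formula: PP = 2^H
H = 2.5
PP = 2^2.5
Decompose: 2^2.5 = 2^2 * 2^0.5 = 2^2 * sqrt(2)
2^2 = 4, sqrt(2) ~ 1.4142136
PP ~ 4 * 1.4142136 = 5.6568544
Rounded to 2 decimals: 5.66

5.66


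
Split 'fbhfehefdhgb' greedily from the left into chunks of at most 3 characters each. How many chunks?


'fbhfehefdhgb' has 12 characters.
Chunking with max size 3:
  Chunk 1: 'fbh' (positions 0-2)
  Chunk 2: 'feh' (positions 3-5)
  Chunk 3: 'efd' (positions 6-8)
  Chunk 4: 'hgb' (positions 9-11)
Total chunks: ceil(12 / 3) = 4

4


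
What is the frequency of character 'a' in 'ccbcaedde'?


Scanning 'ccbcaedde' for 'a':
  Position 4: 'a' -> MATCH (count: 1)
Total occurrences of 'a': 1

1


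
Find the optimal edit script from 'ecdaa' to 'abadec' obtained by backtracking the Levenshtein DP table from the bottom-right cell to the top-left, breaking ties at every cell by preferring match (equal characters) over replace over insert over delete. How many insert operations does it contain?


Edit distance = 5. Backtracking from cell (5, 6) with preference match > replace > insert > delete,
then listing the resulting alignment 'ecdaa' -> 'abadec' left to right:
  Step 1: insert 'a' [insertion #1]
  Step 2: replace e->b
  Step 3: replace c->a
  Step 4: keep 'd'
  Step 5: replace a->e
  Step 6: replace a->c
Total insertions: 1

1


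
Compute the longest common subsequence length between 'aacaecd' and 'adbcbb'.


DP table for LCS of 'aacaecd' and 'adbcbb':
       a  d  b  c  b  b
    0  0  0  0  0  0  0
  a 0  1  1  1  1  1  1
  a 0  1  1  1  1  1  1
  c 0  1  1  1  2  2  2
  a 0  1  1  1  2  2  2
  e 0  1  1  1  2  2  2
  c 0  1  1  1  2  2  2
  d 0  1  2  2  2  2  2
LCS: 'ac'
LCS length = 2

2


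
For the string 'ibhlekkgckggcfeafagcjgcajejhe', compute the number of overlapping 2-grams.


String 'ibhlekkgckggcfeafagcjgcajejhe' has length L = 29.
Number of overlapping n-grams = L - n + 1
Substituting: 29 - 2 + 1 = 28

28


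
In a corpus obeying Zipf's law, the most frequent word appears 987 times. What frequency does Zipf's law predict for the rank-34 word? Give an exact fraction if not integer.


Zipf's law: freq(rank) = f1 / rank
f1 = 987, rank = 34
freq = 987 / 34
GCD(987, 34) = 1
Simplified: 987/34

987/34


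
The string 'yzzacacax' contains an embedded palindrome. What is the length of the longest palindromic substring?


Scanning 'yzzacacax' for palindromic substrings.
Substring at positions 3-7: 'acaca'.
Check: reverse('acaca') = 'acaca' -> palindrome confirmed.
Neighbouring characters ('z' / 'x') break symmetry, so it cannot extend further.
No longer palindromic substring exists; longest length = 5

5


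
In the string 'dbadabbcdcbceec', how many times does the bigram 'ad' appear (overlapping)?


Scanning 'dbadabbcdcbceec' for bigram 'ad':
  Position 0: 'db' -> no
  Position 1: 'ba' -> no
  Position 2: 'ad' -> MATCH
  Position 3: 'da' -> no
  Position 4: 'ab' -> no
  Position 5: 'bb' -> no
  Position 6: 'bc' -> no
  Position 7: 'cd' -> no
  Position 8: 'dc' -> no
  Position 9: 'cb' -> no
  Position 10: 'bc' -> no
  Position 11: 'ce' -> no
  Position 12: 'ee' -> no
  Position 13: 'ec' -> no
Total matches: 1

1


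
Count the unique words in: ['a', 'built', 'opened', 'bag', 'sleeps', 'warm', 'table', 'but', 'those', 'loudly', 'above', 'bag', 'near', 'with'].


Listing all tokens and tracking unique types:
  Token 1: 'a' -> NEW (unique so far: 1)
  Token 2: 'built' -> NEW (unique so far: 2)
  Token 3: 'opened' -> NEW (unique so far: 3)
  Token 4: 'bag' -> NEW (unique so far: 4)
  Token 5: 'sleeps' -> NEW (unique so far: 5)
  Token 6: 'warm' -> NEW (unique so far: 6)
  Token 7: 'table' -> NEW (unique so far: 7)
  Token 8: 'but' -> NEW (unique so far: 8)
  Token 9: 'those' -> NEW (unique so far: 9)
  Token 10: 'loudly' -> NEW (unique so far: 10)
  Token 11: 'above' -> NEW (unique so far: 11)
  Token 12: 'bag' -> duplicate (unique so far: 11)
  Token 13: 'near' -> NEW (unique so far: 12)
  Token 14: 'with' -> NEW (unique so far: 13)
Unique types: ('a', 'above', 'bag', 'built', 'but', 'loudly', 'near', 'opened', 'sleeps', 'table', 'those', 'warm', 'with')
Vocabulary size: 13

13


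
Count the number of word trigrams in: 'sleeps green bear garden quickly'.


Word trigrams from [5] words:
  Trigram 1: (sleeps green bear)
  Trigram 2: (green bear garden)
  Trigram 3: (bear garden quickly)
Total word trigrams: 5 - 2 = 3

3


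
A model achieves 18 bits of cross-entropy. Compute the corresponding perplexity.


Perplexity formula: PP = 2^H
H = 18
PP = 2^18
PP = 2^18 = 262144

262144


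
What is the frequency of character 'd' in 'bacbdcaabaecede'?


Scanning 'bacbdcaabaecede' for 'd':
  Position 4: 'd' -> MATCH (count: 1)
  Position 13: 'd' -> MATCH (count: 2)
Total occurrences of 'd': 2

2


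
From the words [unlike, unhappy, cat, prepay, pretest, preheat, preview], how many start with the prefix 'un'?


Checking each word for prefix 'un':
  'unlike' -> YES, starts with 'un' (count: 1)
  'unhappy' -> YES, starts with 'un' (count: 2)
  'cat' -> no (count: 2)
  'prepay' -> no (count: 2)
  'pretest' -> no (count: 2)
  'preheat' -> no (count: 2)
  'preview' -> no (count: 2)
Total with prefix 'un': 2

2


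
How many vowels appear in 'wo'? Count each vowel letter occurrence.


Scanning each character of 'wo':
  Position 1: 'w' -> consonant (running count: 0)
  Position 2: 'o' -> vowel (running count: 1)
Total vowels: 1

1


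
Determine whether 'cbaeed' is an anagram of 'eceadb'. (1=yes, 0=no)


Sort characters of 'cbaeed': 'abcdee'
Sort characters of 'eceadb': 'abcdee'
Sorted forms match -> they ARE anagrams
Result: 1

1


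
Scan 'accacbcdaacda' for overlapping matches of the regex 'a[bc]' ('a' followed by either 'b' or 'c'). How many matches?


Pattern: a[bc] means 'a' followed by either 'b' or 'c'.
Scanning 'accacbcdaacda' position-by-position:
  Pos 0: window 'ac' -> MATCH
  Pos 1: window 'cc' -> no
  Pos 2: window 'ca' -> no
  Pos 3: window 'ac' -> MATCH
  Pos 4: window 'cb' -> no
  Pos 5: window 'bc' -> no
  Pos 6: window 'cd' -> no
  Pos 7: window 'da' -> no
  Pos 8: window 'aa' -> no
  Pos 9: window 'ac' -> MATCH
  Pos 10: window 'cd' -> no
  Pos 11: window 'da' -> no
  Pos 12: window 'a' -> no
Total matches: 3

3


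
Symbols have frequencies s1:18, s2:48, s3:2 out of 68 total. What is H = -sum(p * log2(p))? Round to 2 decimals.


Computing entropy H = -sum(p_i * log2(p_i)):
  s1: p = 18/68 = 0.2647, -p*log2(p) = 0.5076
  s2: p = 48/68 = 0.7059, -p*log2(p) = 0.3547
  s3: p = 2/68 = 0.0294, -p*log2(p) = 0.1496
H = sum of terms = 1.0119
Rounded to 2 decimals: 1.01

1.01


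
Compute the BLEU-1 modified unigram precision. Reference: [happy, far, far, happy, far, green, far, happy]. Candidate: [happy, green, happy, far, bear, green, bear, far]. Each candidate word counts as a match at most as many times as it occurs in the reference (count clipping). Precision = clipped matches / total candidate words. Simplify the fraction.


Reference word counts: {'far': 4, 'green': 1, 'happy': 3}
Checking each candidate word (with clipping):
  'happy' -> in reference (ref count 3, used 1/3) -> match (matches: 1)
  'green' -> in reference (ref count 1, used 1/1) -> match (matches: 2)
  'happy' -> in reference (ref count 3, used 2/3) -> match (matches: 3)
  'far' -> in reference (ref count 4, used 1/4) -> match (matches: 4)
  'bear' -> not in reference -> no match (matches: 4)
  'green' -> ref count 1 already used up (1/1) -> clipped, no match (matches: 4)
  'bear' -> not in reference -> no match (matches: 4)
  'far' -> in reference (ref count 4, used 2/4) -> match (matches: 5)
Clipped matches: 5, Candidate length: 8
Precision = 5/8

5/8


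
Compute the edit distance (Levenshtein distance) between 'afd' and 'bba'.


Building DP table for s1='afd' (len 3) and s2='bba' (len 3):
       b  b  a
    0  1  2  3
  a 1  1  2  2
  f 2  2  2  3
  d 3  3  3  3
Edit distance = dp[3][3] = 3

3


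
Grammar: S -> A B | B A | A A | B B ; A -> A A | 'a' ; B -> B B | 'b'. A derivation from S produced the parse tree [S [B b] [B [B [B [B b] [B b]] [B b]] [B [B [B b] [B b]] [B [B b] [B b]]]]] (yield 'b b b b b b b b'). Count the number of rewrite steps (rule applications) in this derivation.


Every bracketed nonterminal node [X ...] in the tree is produced by exactly one rule application.
Reading the tree off as a leftmost derivation:
  Step 1: S  =>  B B   (applied S -> B B)
  Step 2: B B  =>  b B   (applied B -> b)
  Step 3: b B  =>  b B B   (applied B -> B B)
  Step 4: b B B  =>  b B B B   (applied B -> B B)
  Step 5: b B B B  =>  b B B B B   (applied B -> B B)
  Step 6: b B B B B  =>  b b B B B   (applied B -> b)
  Step 7: b b B B B  =>  b b b B B   (applied B -> b)
  Step 8: b b b B B  =>  b b b b B   (applied B -> b)
  Step 9: b b b b B  =>  b b b b B B   (applied B -> B B)
  Step 10: b b b b B B  =>  b b b b B B B   (applied B -> B B)
  Step 11: b b b b B B B  =>  b b b b b B B   (applied B -> b)
  Step 12: b b b b b B B  =>  b b b b b b B   (applied B -> b)
  Step 13: b b b b b b B  =>  b b b b b b B B   (applied B -> B B)
  Step 14: b b b b b b B B  =>  b b b b b b b B   (applied B -> b)
  Step 15: b b b b b b b B  =>  b b b b b b b b   (applied B -> b)
Final yield: b b b b b b b b
Total rewrite steps: 15

15


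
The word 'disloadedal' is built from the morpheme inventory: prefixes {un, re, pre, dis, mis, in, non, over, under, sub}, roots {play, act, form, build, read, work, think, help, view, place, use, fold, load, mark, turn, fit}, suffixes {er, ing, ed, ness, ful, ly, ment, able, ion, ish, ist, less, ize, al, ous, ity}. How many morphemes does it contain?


Segmenting 'disloadedal' against the inventory:
  'dis' -> prefix (morpheme 1)
  'load' -> root (morpheme 2)
  'ed' -> suffix (morpheme 3)
  'al' -> suffix (morpheme 4)
Total morphemes: 4

4


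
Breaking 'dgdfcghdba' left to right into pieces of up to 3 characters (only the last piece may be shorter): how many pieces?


'dgdfcghdba' has 10 characters.
Chunking with max size 3:
  Chunk 1: 'dgd' (positions 0-2)
  Chunk 2: 'fcg' (positions 3-5)
  Chunk 3: 'hdb' (positions 6-8)
  Chunk 4: 'a' (positions 9-9)
Total chunks: ceil(10 / 3) = 4

4


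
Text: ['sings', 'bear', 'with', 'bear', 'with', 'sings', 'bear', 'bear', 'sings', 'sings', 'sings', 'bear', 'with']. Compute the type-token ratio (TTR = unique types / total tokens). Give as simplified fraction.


Tokens: 13
Unique types: ('bear', 'sings', 'with') = 3
TTR = 3/13
Already in lowest terms.

3/13


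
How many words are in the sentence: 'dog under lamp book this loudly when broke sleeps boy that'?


Counting words by splitting on spaces:
  Word 1: 'dog'
  Word 2: 'under'
  Word 3: 'lamp'
  Word 4: 'book'
  Word 5: 'this'
  Word 6: 'loudly'
  Word 7: 'when'
  Word 8: 'broke'
  Word 9: 'sleeps'
  Word 10: 'boy'
  Word 11: 'that'
Total words: 11

11


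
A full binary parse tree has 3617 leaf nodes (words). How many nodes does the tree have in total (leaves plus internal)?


Leaf nodes (terminals): 3617
Internal nodes = n - 1 = 3617 - 1 = 3616
Total = leaves + internal = 3617 + 3616 = 7233

7233


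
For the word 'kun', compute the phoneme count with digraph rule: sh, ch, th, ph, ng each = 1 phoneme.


Parsing 'kun' greedily, digraphs first:
  'k' -> consonant phoneme (phonemes so far: 1)
  'u' -> vowel phoneme (phonemes so far: 2)
  'n' -> consonant phoneme (phonemes so far: 3)
Total phonemes: 3

3


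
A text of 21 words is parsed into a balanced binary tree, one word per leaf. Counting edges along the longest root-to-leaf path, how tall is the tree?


In a balanced binary tree with n leaves the deepest leaf is ceil(log2(n)) edges below the root.
log2(21) = 4.3923
ceil(4.3923) = 5
height (edges) = 5

5


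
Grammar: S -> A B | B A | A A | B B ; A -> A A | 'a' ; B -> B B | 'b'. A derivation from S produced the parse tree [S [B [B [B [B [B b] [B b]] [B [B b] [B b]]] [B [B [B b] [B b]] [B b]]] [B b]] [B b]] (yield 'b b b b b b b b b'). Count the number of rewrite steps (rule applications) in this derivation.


Every bracketed nonterminal node [X ...] in the tree is produced by exactly one rule application.
Reading the tree off as a leftmost derivation:
  Step 1: S  =>  B B   (applied S -> B B)
  Step 2: B B  =>  B B B   (applied B -> B B)
  Step 3: B B B  =>  B B B B   (applied B -> B B)
  Step 4: B B B B  =>  B B B B B   (applied B -> B B)
  Step 5: B B B B B  =>  B B B B B B   (applied B -> B B)
  Step 6: B B B B B B  =>  b B B B B B   (applied B -> b)
  Step 7: b B B B B B  =>  b b B B B B   (applied B -> b)
  Step 8: b b B B B B  =>  b b B B B B B   (applied B -> B B)
  Step 9: b b B B B B B  =>  b b b B B B B   (applied B -> b)
  Step 10: b b b B B B B  =>  b b b b B B B   (applied B -> b)
  Step 11: b b b b B B B  =>  b b b b B B B B   (applied B -> B B)
  Step 12: b b b b B B B B  =>  b b b b B B B B B   (applied B -> B B)
  Step 13: b b b b B B B B B  =>  b b b b b B B B B   (applied B -> b)
  Step 14: b b b b b B B B B  =>  b b b b b b B B B   (applied B -> b)
  Step 15: b b b b b b B B B  =>  b b b b b b b B B   (applied B -> b)
  Step 16: b b b b b b b B B  =>  b b b b b b b b B   (applied B -> b)
  Step 17: b b b b b b b b B  =>  b b b b b b b b b   (applied B -> b)
Final yield: b b b b b b b b b
Total rewrite steps: 17

17


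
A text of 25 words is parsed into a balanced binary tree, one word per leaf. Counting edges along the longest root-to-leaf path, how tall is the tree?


In a balanced binary tree with n leaves the deepest leaf is ceil(log2(n)) edges below the root.
log2(25) = 4.6439
ceil(4.6439) = 5
height (edges) = 5

5


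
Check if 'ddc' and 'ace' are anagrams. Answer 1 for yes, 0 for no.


Sort characters of 'ddc': 'cdd'
Sort characters of 'ace': 'ace'
Sorted forms differ -> they are NOT anagrams
Result: 0

0


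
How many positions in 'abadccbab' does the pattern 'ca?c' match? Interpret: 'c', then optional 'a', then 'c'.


Pattern: ca?c means 'c', then optional 'a', then 'c'.
Scanning 'abadccbab' position-by-position:
  Pos 0: window 'aba' -> no
  Pos 1: window 'bad' -> no
  Pos 2: window 'adc' -> no
  Pos 3: window 'dcc' -> no
  Pos 4: window 'ccb' -> MATCH
  Pos 5: window 'cba' -> no
  Pos 6: window 'bab' -> no
  Pos 7: window 'ab' -> no
  Pos 8: window 'b' -> no
Total matches: 1

1


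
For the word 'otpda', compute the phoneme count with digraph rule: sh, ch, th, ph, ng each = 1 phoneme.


Parsing 'otpda' greedily, digraphs first:
  'o' -> vowel phoneme (phonemes so far: 1)
  't' -> consonant phoneme (phonemes so far: 2)
  'p' -> consonant phoneme (phonemes so far: 3)
  'd' -> consonant phoneme (phonemes so far: 4)
  'a' -> vowel phoneme (phonemes so far: 5)
Total phonemes: 5

5


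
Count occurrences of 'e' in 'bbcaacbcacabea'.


Scanning 'bbcaacbcacabea' for 'e':
  Position 12: 'e' -> MATCH (count: 1)
Total occurrences of 'e': 1

1


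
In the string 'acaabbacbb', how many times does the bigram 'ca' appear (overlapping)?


Scanning 'acaabbacbb' for bigram 'ca':
  Position 0: 'ac' -> no
  Position 1: 'ca' -> MATCH
  Position 2: 'aa' -> no
  Position 3: 'ab' -> no
  Position 4: 'bb' -> no
  Position 5: 'ba' -> no
  Position 6: 'ac' -> no
  Position 7: 'cb' -> no
  Position 8: 'bb' -> no
Total matches: 1

1


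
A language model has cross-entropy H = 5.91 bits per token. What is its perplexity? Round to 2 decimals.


Perplexity formula: PP = 2^H
H = 5.91
PP = 2^5.91
Decompose: 2^5.91 = 2^5 * 2^0.91
2^5 = 32, 2^0.91 ~ 1.8790455
PP ~ 32 * 1.8790455 = 60.1294560
Rounded to 2 decimals: 60.13

60.13


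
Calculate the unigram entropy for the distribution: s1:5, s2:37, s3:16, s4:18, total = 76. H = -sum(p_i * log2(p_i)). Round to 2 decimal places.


Computing entropy H = -sum(p_i * log2(p_i)):
  s1: p = 5/76 = 0.0658, -p*log2(p) = 0.2583
  s2: p = 37/76 = 0.4868, -p*log2(p) = 0.5056
  s3: p = 16/76 = 0.2105, -p*log2(p) = 0.4732
  s4: p = 18/76 = 0.2368, -p*log2(p) = 0.4922
H = sum of terms = 1.7293
Rounded to 2 decimals: 1.73

1.73


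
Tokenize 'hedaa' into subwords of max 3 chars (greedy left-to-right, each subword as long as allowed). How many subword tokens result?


'hedaa' has 5 characters.
Chunking with max size 3:
  Chunk 1: 'hed' (positions 0-2)
  Chunk 2: 'aa' (positions 3-4)
Total chunks: ceil(5 / 3) = 2

2


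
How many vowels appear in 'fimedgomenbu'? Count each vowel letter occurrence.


Scanning each character of 'fimedgomenbu':
  Position 1: 'f' -> consonant (running count: 0)
  Position 2: 'i' -> vowel (running count: 1)
  Position 3: 'm' -> consonant (running count: 1)
  Position 4: 'e' -> vowel (running count: 2)
  Position 5: 'd' -> consonant (running count: 2)
  Position 6: 'g' -> consonant (running count: 2)
  Position 7: 'o' -> vowel (running count: 3)
  Position 8: 'm' -> consonant (running count: 3)
  Position 9: 'e' -> vowel (running count: 4)
  Position 10: 'n' -> consonant (running count: 4)
  Position 11: 'b' -> consonant (running count: 4)
  Position 12: 'u' -> vowel (running count: 5)
Total vowels: 5

5
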